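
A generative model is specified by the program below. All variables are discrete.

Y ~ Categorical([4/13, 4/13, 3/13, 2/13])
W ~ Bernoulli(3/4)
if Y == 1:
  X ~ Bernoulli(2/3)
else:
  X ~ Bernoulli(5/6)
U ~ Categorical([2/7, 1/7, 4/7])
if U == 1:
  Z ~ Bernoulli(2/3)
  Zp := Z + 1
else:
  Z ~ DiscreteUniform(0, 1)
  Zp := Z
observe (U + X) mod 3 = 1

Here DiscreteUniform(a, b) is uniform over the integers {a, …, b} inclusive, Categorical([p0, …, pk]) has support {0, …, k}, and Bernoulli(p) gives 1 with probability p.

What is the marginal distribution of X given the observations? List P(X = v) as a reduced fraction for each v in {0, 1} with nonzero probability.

Enumerate traces; 32 have nonzero weight after conditioning:
  (Y=0, W=0, X=0, U=1, Z=0) weight 1/1638
  (Y=0, W=0, X=0, U=1, Z=1) weight 1/819
  (Y=0, W=0, X=1, U=0, Z=0) weight 5/546
  (Y=0, W=0, X=1, U=0, Z=1) weight 5/546
  (Y=0, W=1, X=0, U=1, Z=0) weight 1/546
  (Y=0, W=1, X=0, U=1, Z=1) weight 1/273
  (Y=0, W=1, X=1, U=0, Z=0) weight 5/182
  (Y=0, W=1, X=1, U=0, Z=1) weight 5/182
  … 24 more
Group by X:
  weight(X=0) = 17/546
  weight(X=1) = 61/273
Total weight = 17/546 + 61/273 = 139/546
P(X=0 | obs) = 17/546 / 139/546 = 17/139
P(X=1 | obs) = 61/273 / 139/546 = 122/139

P(X=0) = 17/139, P(X=1) = 122/139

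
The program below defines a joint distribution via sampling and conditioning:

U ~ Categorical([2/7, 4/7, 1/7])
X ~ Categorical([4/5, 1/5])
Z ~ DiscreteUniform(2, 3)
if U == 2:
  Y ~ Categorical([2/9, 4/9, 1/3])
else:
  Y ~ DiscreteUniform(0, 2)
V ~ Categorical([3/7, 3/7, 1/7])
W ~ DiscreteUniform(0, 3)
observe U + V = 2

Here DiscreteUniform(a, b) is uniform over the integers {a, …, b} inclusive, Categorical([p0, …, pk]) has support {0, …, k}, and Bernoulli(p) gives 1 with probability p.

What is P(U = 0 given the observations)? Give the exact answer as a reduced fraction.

P(U = 0 | obs) = 2/17

Enumerate traces; 144 have nonzero weight after conditioning:
  (U=0, X=0, Z=2, Y=0, V=2, W=0) weight 1/735
  (U=0, X=0, Z=2, Y=0, V=2, W=1) weight 1/735
  (U=0, X=0, Z=2, Y=0, V=2, W=2) weight 1/735
  (U=0, X=0, Z=2, Y=0, V=2, W=3) weight 1/735
  (U=0, X=0, Z=2, Y=1, V=2, W=0) weight 1/735
  (U=0, X=0, Z=2, Y=1, V=2, W=1) weight 1/735
  (U=0, X=0, Z=2, Y=1, V=2, W=2) weight 1/735
  (U=0, X=0, Z=2, Y=1, V=2, W=3) weight 1/735
  (U=1, X=0, Z=2, Y=0, V=1, W=0) weight 2/245
  (U=2, X=0, Z=2, Y=0, V=0, W=0) weight 1/735
  … 134 more
Group by U:
  weight(U=0) = 2/49
  weight(U=1) = 12/49
  weight(U=2) = 3/49
Total weight = 2/49 + 12/49 + 3/49 = 17/49
P(U=0 | obs) = 2/49 / 17/49 = 2/17
P(U=1 | obs) = 12/49 / 17/49 = 12/17
P(U=2 | obs) = 3/49 / 17/49 = 3/17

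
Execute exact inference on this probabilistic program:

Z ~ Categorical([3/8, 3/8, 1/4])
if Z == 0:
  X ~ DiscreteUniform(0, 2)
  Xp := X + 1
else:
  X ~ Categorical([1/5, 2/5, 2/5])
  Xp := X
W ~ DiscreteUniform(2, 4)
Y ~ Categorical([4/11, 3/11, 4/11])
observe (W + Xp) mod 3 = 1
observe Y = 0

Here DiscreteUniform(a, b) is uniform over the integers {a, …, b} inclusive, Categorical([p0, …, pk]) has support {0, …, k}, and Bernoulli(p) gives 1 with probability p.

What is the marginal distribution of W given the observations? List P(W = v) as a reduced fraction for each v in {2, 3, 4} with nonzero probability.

P(W=2) = 3/8, P(W=3) = 3/8, P(W=4) = 1/4

Enumerate traces; 9 have nonzero weight after conditioning:
  (Z=0, X=0, W=3, Y=0) weight 1/66
  (Z=0, X=1, W=2, Y=0) weight 1/66
  (Z=0, X=2, W=4, Y=0) weight 1/66
  (Z=1, X=0, W=4, Y=0) weight 1/110
  (Z=1, X=1, W=3, Y=0) weight 1/55
  (Z=1, X=2, W=2, Y=0) weight 1/55
  (Z=2, X=0, W=4, Y=0) weight 1/165
  (Z=2, X=1, W=3, Y=0) weight 2/165
  … 1 more
Group by W:
  weight(W=2) = 1/22
  weight(W=3) = 1/22
  weight(W=4) = 1/33
Total weight = 1/22 + 1/22 + 1/33 = 4/33
P(W=2 | obs) = 1/22 / 4/33 = 3/8
P(W=3 | obs) = 1/22 / 4/33 = 3/8
P(W=4 | obs) = 1/33 / 4/33 = 1/4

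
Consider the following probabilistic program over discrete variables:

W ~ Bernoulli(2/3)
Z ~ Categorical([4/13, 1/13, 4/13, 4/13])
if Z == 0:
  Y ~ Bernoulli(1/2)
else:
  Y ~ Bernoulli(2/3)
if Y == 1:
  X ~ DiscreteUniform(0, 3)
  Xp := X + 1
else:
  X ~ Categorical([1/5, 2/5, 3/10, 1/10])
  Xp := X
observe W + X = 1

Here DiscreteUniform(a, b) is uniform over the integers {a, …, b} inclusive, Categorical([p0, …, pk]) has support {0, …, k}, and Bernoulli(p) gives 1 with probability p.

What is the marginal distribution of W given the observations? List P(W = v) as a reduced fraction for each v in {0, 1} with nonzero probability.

P(W=0) = 2/5, P(W=1) = 3/5

Enumerate traces; 16 have nonzero weight after conditioning:
  (W=0, Z=0, Y=0, X=1) weight 4/195
  (W=0, Z=0, Y=1, X=1) weight 1/78
  (W=0, Z=1, Y=0, X=1) weight 2/585
  (W=0, Z=1, Y=1, X=1) weight 1/234
  (W=0, Z=2, Y=0, X=1) weight 8/585
  (W=0, Z=2, Y=1, X=1) weight 2/117
  (W=0, Z=3, Y=0, X=1) weight 8/585
  (W=0, Z=3, Y=1, X=1) weight 2/117
  (W=1, Z=0, Y=0, X=0) weight 4/195
  … 7 more
Group by W:
  weight(W=0) = 4/39
  weight(W=1) = 2/13
Total weight = 4/39 + 2/13 = 10/39
P(W=0 | obs) = 4/39 / 10/39 = 2/5
P(W=1 | obs) = 2/13 / 10/39 = 3/5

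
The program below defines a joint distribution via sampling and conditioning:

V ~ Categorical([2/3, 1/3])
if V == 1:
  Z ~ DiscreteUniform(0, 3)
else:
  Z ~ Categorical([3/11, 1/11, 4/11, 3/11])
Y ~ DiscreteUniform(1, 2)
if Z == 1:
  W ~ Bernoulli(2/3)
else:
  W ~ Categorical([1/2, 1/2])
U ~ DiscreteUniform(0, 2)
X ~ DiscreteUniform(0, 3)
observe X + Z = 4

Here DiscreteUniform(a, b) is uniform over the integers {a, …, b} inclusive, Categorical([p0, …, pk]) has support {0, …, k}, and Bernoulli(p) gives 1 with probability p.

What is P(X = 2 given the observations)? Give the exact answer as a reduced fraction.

P(X = 2 | obs) = 43/97

Enumerate traces; 72 have nonzero weight after conditioning:
  (V=0, Z=1, Y=1, W=0, U=0, X=3) weight 1/1188
  (V=0, Z=1, Y=1, W=0, U=1, X=3) weight 1/1188
  (V=0, Z=1, Y=1, W=0, U=2, X=3) weight 1/1188
  (V=0, Z=1, Y=1, W=1, U=0, X=3) weight 1/594
  (V=0, Z=1, Y=1, W=1, U=1, X=3) weight 1/594
  (V=0, Z=1, Y=1, W=1, U=2, X=3) weight 1/594
  (V=0, Z=1, Y=2, W=0, U=0, X=3) weight 1/1188
  (V=0, Z=1, Y=2, W=0, U=1, X=3) weight 1/1188
  (V=0, Z=2, Y=1, W=0, U=0, X=2) weight 1/198
  (V=0, Z=3, Y=1, W=0, U=0, X=1) weight 1/264
  … 62 more
Group by X:
  weight(X=1) = 35/528
  weight(X=2) = 43/528
  weight(X=3) = 19/528
Total weight = 35/528 + 43/528 + 19/528 = 97/528
P(X=1 | obs) = 35/528 / 97/528 = 35/97
P(X=2 | obs) = 43/528 / 97/528 = 43/97
P(X=3 | obs) = 19/528 / 97/528 = 19/97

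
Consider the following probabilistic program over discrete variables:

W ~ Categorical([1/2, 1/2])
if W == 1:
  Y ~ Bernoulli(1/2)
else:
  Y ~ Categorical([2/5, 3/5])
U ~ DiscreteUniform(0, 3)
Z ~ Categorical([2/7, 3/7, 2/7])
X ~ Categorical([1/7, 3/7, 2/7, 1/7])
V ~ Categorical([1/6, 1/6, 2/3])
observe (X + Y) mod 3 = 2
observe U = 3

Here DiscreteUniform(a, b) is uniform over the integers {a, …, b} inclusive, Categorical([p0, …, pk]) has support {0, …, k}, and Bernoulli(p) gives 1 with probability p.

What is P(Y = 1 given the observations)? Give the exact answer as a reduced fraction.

Enumerate traces; 36 have nonzero weight after conditioning:
  (W=0, Y=0, U=3, Z=0, X=2, V=0) weight 1/1470
  (W=0, Y=0, U=3, Z=0, X=2, V=1) weight 1/1470
  (W=0, Y=0, U=3, Z=0, X=2, V=2) weight 2/735
  (W=0, Y=0, U=3, Z=1, X=2, V=0) weight 1/980
  (W=0, Y=0, U=3, Z=1, X=2, V=1) weight 1/980
  (W=0, Y=0, U=3, Z=1, X=2, V=2) weight 1/245
  (W=0, Y=0, U=3, Z=2, X=2, V=0) weight 1/1470
  (W=0, Y=0, U=3, Z=2, X=2, V=1) weight 1/1470
  (W=0, Y=1, U=3, Z=0, X=1, V=0) weight 3/1960
  … 27 more
Group by Y:
  weight(Y=0) = 9/280
  weight(Y=1) = 33/560
Total weight = 9/280 + 33/560 = 51/560
P(Y=0 | obs) = 9/280 / 51/560 = 6/17
P(Y=1 | obs) = 33/560 / 51/560 = 11/17

P(Y = 1 | obs) = 11/17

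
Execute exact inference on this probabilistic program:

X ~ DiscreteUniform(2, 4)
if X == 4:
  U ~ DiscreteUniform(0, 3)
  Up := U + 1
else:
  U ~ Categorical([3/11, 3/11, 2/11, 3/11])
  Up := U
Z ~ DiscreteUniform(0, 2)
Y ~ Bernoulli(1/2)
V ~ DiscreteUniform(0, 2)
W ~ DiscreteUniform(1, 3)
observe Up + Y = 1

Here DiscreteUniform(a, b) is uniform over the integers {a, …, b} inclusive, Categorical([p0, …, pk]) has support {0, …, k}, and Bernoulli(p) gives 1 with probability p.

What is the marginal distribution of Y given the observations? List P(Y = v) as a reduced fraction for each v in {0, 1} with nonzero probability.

P(Y=0) = 35/59, P(Y=1) = 24/59

Enumerate traces; 135 have nonzero weight after conditioning:
  (X=2, U=0, Z=0, Y=1, V=0, W=1) weight 1/594
  (X=2, U=0, Z=0, Y=1, V=0, W=2) weight 1/594
  (X=2, U=0, Z=0, Y=1, V=0, W=3) weight 1/594
  (X=2, U=0, Z=0, Y=1, V=1, W=1) weight 1/594
  (X=2, U=0, Z=0, Y=1, V=1, W=2) weight 1/594
  (X=2, U=0, Z=0, Y=1, V=1, W=3) weight 1/594
  (X=2, U=0, Z=0, Y=1, V=2, W=1) weight 1/594
  (X=2, U=0, Z=0, Y=1, V=2, W=2) weight 1/594
  (X=2, U=1, Z=0, Y=0, V=0, W=1) weight 1/594
  … 126 more
Group by Y:
  weight(Y=0) = 35/264
  weight(Y=1) = 1/11
Total weight = 35/264 + 1/11 = 59/264
P(Y=0 | obs) = 35/264 / 59/264 = 35/59
P(Y=1 | obs) = 1/11 / 59/264 = 24/59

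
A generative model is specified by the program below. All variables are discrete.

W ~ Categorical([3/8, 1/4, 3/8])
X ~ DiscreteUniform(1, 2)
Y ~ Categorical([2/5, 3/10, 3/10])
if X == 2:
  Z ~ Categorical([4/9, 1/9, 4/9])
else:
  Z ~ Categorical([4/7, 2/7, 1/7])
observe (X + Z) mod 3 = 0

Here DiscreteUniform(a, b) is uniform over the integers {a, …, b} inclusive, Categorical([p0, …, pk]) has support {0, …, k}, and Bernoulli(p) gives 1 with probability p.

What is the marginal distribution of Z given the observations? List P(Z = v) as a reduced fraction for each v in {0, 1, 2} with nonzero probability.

P(Z=1) = 7/16, P(Z=2) = 9/16

Enumerate traces; 18 have nonzero weight after conditioning:
  (W=0, X=1, Y=0, Z=2) weight 3/280
  (W=0, X=1, Y=1, Z=2) weight 9/1120
  (W=0, X=1, Y=2, Z=2) weight 9/1120
  (W=0, X=2, Y=0, Z=1) weight 1/120
  (W=0, X=2, Y=1, Z=1) weight 1/160
  (W=0, X=2, Y=2, Z=1) weight 1/160
  (W=1, X=1, Y=0, Z=2) weight 1/140
  (W=1, X=1, Y=1, Z=2) weight 3/560
  … 10 more
Group by Z:
  weight(Z=1) = 1/18
  weight(Z=2) = 1/14
Total weight = 1/18 + 1/14 = 8/63
P(Z=1 | obs) = 1/18 / 8/63 = 7/16
P(Z=2 | obs) = 1/14 / 8/63 = 9/16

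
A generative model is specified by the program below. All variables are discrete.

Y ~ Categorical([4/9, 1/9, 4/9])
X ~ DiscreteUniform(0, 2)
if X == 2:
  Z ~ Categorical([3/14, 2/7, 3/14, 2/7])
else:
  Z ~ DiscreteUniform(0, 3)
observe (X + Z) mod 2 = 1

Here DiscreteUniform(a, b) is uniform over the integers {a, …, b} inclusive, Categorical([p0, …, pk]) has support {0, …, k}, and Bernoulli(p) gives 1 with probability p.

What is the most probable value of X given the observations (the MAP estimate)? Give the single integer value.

argmax_v P(X = v | obs) = 2

Enumerate traces; 18 have nonzero weight after conditioning:
  (Y=0, X=0, Z=1) weight 1/27
  (Y=0, X=0, Z=3) weight 1/27
  (Y=0, X=1, Z=0) weight 1/27
  (Y=0, X=1, Z=2) weight 1/27
  (Y=0, X=2, Z=1) weight 8/189
  (Y=0, X=2, Z=3) weight 8/189
  (Y=1, X=0, Z=1) weight 1/108
  (Y=1, X=0, Z=3) weight 1/108
  … 10 more
Group by X:
  weight(X=0) = 1/6
  weight(X=1) = 1/6
  weight(X=2) = 4/21
Total weight = 1/6 + 1/6 + 4/21 = 11/21
P(X=0 | obs) = 1/6 / 11/21 = 7/22
P(X=1 | obs) = 1/6 / 11/21 = 7/22
P(X=2 | obs) = 4/21 / 11/21 = 4/11
argmax = 2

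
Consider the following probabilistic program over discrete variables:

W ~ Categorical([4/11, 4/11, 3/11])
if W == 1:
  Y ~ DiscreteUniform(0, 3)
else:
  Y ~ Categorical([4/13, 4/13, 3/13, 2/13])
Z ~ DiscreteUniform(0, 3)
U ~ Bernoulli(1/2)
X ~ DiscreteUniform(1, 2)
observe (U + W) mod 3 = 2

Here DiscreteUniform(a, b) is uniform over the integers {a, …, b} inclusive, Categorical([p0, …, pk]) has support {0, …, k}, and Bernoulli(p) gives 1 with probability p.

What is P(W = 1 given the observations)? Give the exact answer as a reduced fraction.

Enumerate traces; 64 have nonzero weight after conditioning:
  (W=1, Y=0, Z=0, U=1, X=1) weight 1/176
  (W=1, Y=0, Z=0, U=1, X=2) weight 1/176
  (W=1, Y=0, Z=1, U=1, X=1) weight 1/176
  (W=1, Y=0, Z=1, U=1, X=2) weight 1/176
  (W=1, Y=0, Z=2, U=1, X=1) weight 1/176
  (W=1, Y=0, Z=2, U=1, X=2) weight 1/176
  (W=1, Y=0, Z=3, U=1, X=1) weight 1/176
  (W=1, Y=0, Z=3, U=1, X=2) weight 1/176
  (W=2, Y=0, Z=0, U=0, X=1) weight 3/572
  … 55 more
Group by W:
  weight(W=1) = 2/11
  weight(W=2) = 3/22
Total weight = 2/11 + 3/22 = 7/22
P(W=1 | obs) = 2/11 / 7/22 = 4/7
P(W=2 | obs) = 3/22 / 7/22 = 3/7

P(W = 1 | obs) = 4/7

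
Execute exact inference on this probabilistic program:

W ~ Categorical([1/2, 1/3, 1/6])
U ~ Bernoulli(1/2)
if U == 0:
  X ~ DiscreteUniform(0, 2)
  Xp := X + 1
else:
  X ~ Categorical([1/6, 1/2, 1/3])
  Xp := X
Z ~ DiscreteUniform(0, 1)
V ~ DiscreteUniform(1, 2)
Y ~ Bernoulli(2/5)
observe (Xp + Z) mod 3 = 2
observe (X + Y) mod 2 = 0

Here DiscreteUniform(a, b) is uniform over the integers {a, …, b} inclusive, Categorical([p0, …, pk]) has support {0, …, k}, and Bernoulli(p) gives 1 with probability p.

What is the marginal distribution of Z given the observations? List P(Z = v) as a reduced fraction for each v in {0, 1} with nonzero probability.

P(Z=0) = 5/11, P(Z=1) = 6/11

Enumerate traces; 24 have nonzero weight after conditioning:
  (W=0, U=0, X=0, Z=1, V=1, Y=0) weight 1/80
  (W=0, U=0, X=0, Z=1, V=2, Y=0) weight 1/80
  (W=0, U=0, X=1, Z=0, V=1, Y=1) weight 1/120
  (W=0, U=0, X=1, Z=0, V=2, Y=1) weight 1/120
  (W=0, U=1, X=1, Z=1, V=1, Y=1) weight 1/80
  (W=0, U=1, X=1, Z=1, V=2, Y=1) weight 1/80
  (W=0, U=1, X=2, Z=0, V=1, Y=0) weight 1/80
  (W=0, U=1, X=2, Z=0, V=2, Y=0) weight 1/80
  … 16 more
Group by Z:
  weight(Z=0) = 1/12
  weight(Z=1) = 1/10
Total weight = 1/12 + 1/10 = 11/60
P(Z=0 | obs) = 1/12 / 11/60 = 5/11
P(Z=1 | obs) = 1/10 / 11/60 = 6/11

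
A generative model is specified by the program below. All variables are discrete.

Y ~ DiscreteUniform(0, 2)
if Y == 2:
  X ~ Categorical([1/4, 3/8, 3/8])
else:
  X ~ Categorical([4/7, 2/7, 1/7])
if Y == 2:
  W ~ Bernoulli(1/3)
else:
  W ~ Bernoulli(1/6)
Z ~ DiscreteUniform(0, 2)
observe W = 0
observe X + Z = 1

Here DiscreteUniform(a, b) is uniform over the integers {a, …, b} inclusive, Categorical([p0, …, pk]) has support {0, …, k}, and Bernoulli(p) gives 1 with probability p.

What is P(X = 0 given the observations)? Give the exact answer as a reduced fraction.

Enumerate traces; 6 have nonzero weight after conditioning:
  (Y=0, X=0, W=0, Z=1) weight 10/189
  (Y=0, X=1, W=0, Z=0) weight 5/189
  (Y=1, X=0, W=0, Z=1) weight 10/189
  (Y=1, X=1, W=0, Z=0) weight 5/189
  (Y=2, X=0, W=0, Z=1) weight 1/54
  (Y=2, X=1, W=0, Z=0) weight 1/36
Group by X:
  weight(X=0) = 47/378
  weight(X=1) = 61/756
Total weight = 47/378 + 61/756 = 155/756
P(X=0 | obs) = 47/378 / 155/756 = 94/155
P(X=1 | obs) = 61/756 / 155/756 = 61/155

P(X = 0 | obs) = 94/155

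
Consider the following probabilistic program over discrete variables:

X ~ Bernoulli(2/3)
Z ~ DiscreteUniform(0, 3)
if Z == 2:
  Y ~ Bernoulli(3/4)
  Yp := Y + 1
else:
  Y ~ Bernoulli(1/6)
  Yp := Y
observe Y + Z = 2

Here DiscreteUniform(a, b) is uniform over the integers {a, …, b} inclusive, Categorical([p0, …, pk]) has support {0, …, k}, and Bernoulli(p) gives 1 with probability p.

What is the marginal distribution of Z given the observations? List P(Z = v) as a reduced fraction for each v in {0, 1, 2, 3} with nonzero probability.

P(Z=1) = 2/5, P(Z=2) = 3/5

Enumerate traces; 4 have nonzero weight after conditioning:
  (X=0, Z=1, Y=1) weight 1/72
  (X=0, Z=2, Y=0) weight 1/48
  (X=1, Z=1, Y=1) weight 1/36
  (X=1, Z=2, Y=0) weight 1/24
Group by Z:
  weight(Z=1) = 1/24
  weight(Z=2) = 1/16
Total weight = 1/24 + 1/16 = 5/48
P(Z=1 | obs) = 1/24 / 5/48 = 2/5
P(Z=2 | obs) = 1/16 / 5/48 = 3/5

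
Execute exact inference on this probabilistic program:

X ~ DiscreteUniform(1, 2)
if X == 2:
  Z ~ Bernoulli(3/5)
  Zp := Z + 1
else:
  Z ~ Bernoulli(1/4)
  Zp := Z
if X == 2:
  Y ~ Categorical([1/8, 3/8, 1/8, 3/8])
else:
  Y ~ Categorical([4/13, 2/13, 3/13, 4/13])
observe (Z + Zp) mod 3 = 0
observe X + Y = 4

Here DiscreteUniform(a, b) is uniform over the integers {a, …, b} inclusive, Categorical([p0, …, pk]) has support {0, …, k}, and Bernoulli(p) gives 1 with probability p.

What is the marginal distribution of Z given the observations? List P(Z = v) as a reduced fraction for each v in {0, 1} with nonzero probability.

Enumerate traces; 2 have nonzero weight after conditioning:
  (X=1, Z=0, Y=3) weight 3/26
  (X=2, Z=1, Y=2) weight 3/80
Group by Z:
  weight(Z=0) = 3/26
  weight(Z=1) = 3/80
Total weight = 3/26 + 3/80 = 159/1040
P(Z=0 | obs) = 3/26 / 159/1040 = 40/53
P(Z=1 | obs) = 3/80 / 159/1040 = 13/53

P(Z=0) = 40/53, P(Z=1) = 13/53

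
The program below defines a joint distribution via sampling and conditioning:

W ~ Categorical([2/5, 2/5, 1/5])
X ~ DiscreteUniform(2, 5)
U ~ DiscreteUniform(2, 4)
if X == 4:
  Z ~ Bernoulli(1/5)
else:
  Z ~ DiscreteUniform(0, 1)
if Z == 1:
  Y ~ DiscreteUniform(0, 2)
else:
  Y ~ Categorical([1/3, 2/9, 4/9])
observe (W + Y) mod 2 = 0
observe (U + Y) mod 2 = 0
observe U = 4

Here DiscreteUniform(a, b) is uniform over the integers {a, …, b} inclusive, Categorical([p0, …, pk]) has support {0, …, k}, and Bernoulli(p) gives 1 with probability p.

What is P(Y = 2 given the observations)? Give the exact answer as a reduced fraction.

P(Y = 2 | obs) = 143/263

Enumerate traces; 32 have nonzero weight after conditioning:
  (W=0, X=2, U=4, Z=0, Y=0) weight 1/180
  (W=0, X=2, U=4, Z=0, Y=2) weight 1/135
  (W=0, X=2, U=4, Z=1, Y=0) weight 1/180
  (W=0, X=2, U=4, Z=1, Y=2) weight 1/180
  (W=0, X=3, U=4, Z=0, Y=0) weight 1/180
  (W=0, X=3, U=4, Z=0, Y=2) weight 1/135
  (W=0, X=3, U=4, Z=1, Y=0) weight 1/180
  (W=0, X=3, U=4, Z=1, Y=2) weight 1/180
  … 24 more
Group by Y:
  weight(Y=0) = 1/15
  weight(Y=2) = 143/1800
Total weight = 1/15 + 143/1800 = 263/1800
P(Y=0 | obs) = 1/15 / 263/1800 = 120/263
P(Y=2 | obs) = 143/1800 / 263/1800 = 143/263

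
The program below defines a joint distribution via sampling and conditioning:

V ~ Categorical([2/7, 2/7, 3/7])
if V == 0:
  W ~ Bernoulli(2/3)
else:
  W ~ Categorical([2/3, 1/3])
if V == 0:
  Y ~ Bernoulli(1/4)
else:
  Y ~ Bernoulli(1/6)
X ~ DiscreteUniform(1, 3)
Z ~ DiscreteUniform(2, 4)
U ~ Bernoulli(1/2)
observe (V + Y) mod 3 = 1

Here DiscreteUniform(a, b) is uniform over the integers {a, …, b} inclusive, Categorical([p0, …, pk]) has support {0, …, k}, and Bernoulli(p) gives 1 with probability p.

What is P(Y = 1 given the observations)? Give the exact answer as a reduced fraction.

P(Y = 1 | obs) = 3/13

Enumerate traces; 72 have nonzero weight after conditioning:
  (V=0, W=0, Y=1, X=1, Z=2, U=0) weight 1/756
  (V=0, W=0, Y=1, X=1, Z=2, U=1) weight 1/756
  (V=0, W=0, Y=1, X=1, Z=3, U=0) weight 1/756
  (V=0, W=0, Y=1, X=1, Z=3, U=1) weight 1/756
  (V=0, W=0, Y=1, X=1, Z=4, U=0) weight 1/756
  (V=0, W=0, Y=1, X=1, Z=4, U=1) weight 1/756
  (V=0, W=0, Y=1, X=2, Z=2, U=0) weight 1/756
  (V=0, W=0, Y=1, X=2, Z=2, U=1) weight 1/756
  (V=1, W=0, Y=0, X=1, Z=2, U=0) weight 5/567
  … 63 more
Group by Y:
  weight(Y=0) = 5/21
  weight(Y=1) = 1/14
Total weight = 5/21 + 1/14 = 13/42
P(Y=0 | obs) = 5/21 / 13/42 = 10/13
P(Y=1 | obs) = 1/14 / 13/42 = 3/13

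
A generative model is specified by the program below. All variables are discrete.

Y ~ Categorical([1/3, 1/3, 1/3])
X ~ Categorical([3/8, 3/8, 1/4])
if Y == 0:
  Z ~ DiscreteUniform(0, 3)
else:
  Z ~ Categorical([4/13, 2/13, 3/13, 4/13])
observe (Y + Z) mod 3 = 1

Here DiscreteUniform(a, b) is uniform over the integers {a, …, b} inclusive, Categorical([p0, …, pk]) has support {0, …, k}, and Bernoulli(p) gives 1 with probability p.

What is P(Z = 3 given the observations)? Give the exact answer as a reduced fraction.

Enumerate traces; 12 have nonzero weight after conditioning:
  (Y=0, X=0, Z=1) weight 1/32
  (Y=0, X=1, Z=1) weight 1/32
  (Y=0, X=2, Z=1) weight 1/48
  (Y=1, X=0, Z=0) weight 1/26
  (Y=1, X=0, Z=3) weight 1/26
  (Y=1, X=1, Z=0) weight 1/26
  (Y=1, X=1, Z=3) weight 1/26
  (Y=1, X=2, Z=0) weight 1/39
  (Y=2, X=0, Z=2) weight 3/104
  … 3 more
Group by Z:
  weight(Z=0) = 4/39
  weight(Z=1) = 1/12
  weight(Z=2) = 1/13
  weight(Z=3) = 4/39
Total weight = 4/39 + 1/12 + 1/13 + 4/39 = 19/52
P(Z=0 | obs) = 4/39 / 19/52 = 16/57
P(Z=1 | obs) = 1/12 / 19/52 = 13/57
P(Z=2 | obs) = 1/13 / 19/52 = 4/19
P(Z=3 | obs) = 4/39 / 19/52 = 16/57

P(Z = 3 | obs) = 16/57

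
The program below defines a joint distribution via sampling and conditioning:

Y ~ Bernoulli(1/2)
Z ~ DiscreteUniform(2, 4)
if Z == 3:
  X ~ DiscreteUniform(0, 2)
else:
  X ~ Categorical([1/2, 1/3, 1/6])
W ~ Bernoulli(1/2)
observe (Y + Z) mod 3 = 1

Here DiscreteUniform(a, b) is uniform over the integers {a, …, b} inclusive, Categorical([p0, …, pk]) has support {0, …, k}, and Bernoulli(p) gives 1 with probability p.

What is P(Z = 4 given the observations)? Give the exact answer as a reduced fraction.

P(Z = 4 | obs) = 1/2

Enumerate traces; 12 have nonzero weight after conditioning:
  (Y=0, Z=4, X=0, W=0) weight 1/24
  (Y=0, Z=4, X=0, W=1) weight 1/24
  (Y=0, Z=4, X=1, W=0) weight 1/36
  (Y=0, Z=4, X=1, W=1) weight 1/36
  (Y=0, Z=4, X=2, W=0) weight 1/72
  (Y=0, Z=4, X=2, W=1) weight 1/72
  (Y=1, Z=3, X=0, W=0) weight 1/36
  (Y=1, Z=3, X=0, W=1) weight 1/36
  … 4 more
Group by Z:
  weight(Z=3) = 1/6
  weight(Z=4) = 1/6
Total weight = 1/6 + 1/6 = 1/3
P(Z=3 | obs) = 1/6 / 1/3 = 1/2
P(Z=4 | obs) = 1/6 / 1/3 = 1/2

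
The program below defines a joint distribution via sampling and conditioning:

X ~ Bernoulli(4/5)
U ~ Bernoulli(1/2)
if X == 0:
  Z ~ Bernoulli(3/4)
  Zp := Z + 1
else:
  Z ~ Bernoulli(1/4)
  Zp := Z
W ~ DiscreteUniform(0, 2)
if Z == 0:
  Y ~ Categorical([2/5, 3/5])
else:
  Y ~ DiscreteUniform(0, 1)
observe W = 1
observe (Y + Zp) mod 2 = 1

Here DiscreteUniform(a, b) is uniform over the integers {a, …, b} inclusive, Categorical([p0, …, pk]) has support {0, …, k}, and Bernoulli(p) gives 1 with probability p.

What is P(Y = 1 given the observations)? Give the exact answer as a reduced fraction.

P(Y = 1 | obs) = 29/37

Enumerate traces; 8 have nonzero weight after conditioning:
  (X=0, U=0, Z=0, W=1, Y=0) weight 1/300
  (X=0, U=0, Z=1, W=1, Y=1) weight 1/80
  (X=0, U=1, Z=0, W=1, Y=0) weight 1/300
  (X=0, U=1, Z=1, W=1, Y=1) weight 1/80
  (X=1, U=0, Z=0, W=1, Y=1) weight 3/50
  (X=1, U=0, Z=1, W=1, Y=0) weight 1/60
  (X=1, U=1, Z=0, W=1, Y=1) weight 3/50
  (X=1, U=1, Z=1, W=1, Y=0) weight 1/60
Group by Y:
  weight(Y=0) = 1/25
  weight(Y=1) = 29/200
Total weight = 1/25 + 29/200 = 37/200
P(Y=0 | obs) = 1/25 / 37/200 = 8/37
P(Y=1 | obs) = 29/200 / 37/200 = 29/37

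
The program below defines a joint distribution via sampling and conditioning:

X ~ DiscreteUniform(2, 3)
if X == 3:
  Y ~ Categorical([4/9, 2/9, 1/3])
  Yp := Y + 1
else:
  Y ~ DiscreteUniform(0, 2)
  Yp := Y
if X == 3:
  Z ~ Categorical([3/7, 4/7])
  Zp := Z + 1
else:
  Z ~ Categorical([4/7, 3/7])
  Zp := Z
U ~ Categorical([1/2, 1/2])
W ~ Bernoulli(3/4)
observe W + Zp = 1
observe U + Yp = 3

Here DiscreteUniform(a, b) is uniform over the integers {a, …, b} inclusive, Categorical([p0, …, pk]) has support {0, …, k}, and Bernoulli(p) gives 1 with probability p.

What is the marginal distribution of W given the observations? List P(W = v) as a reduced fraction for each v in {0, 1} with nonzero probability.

P(W=0) = 2/5, P(W=1) = 3/5

Enumerate traces; 4 have nonzero weight after conditioning:
  (X=2, Y=2, Z=0, U=1, W=1) weight 1/28
  (X=2, Y=2, Z=1, U=1, W=0) weight 1/112
  (X=3, Y=1, Z=0, U=1, W=0) weight 1/168
  (X=3, Y=2, Z=0, U=0, W=0) weight 1/112
Group by W:
  weight(W=0) = 1/42
  weight(W=1) = 1/28
Total weight = 1/42 + 1/28 = 5/84
P(W=0 | obs) = 1/42 / 5/84 = 2/5
P(W=1 | obs) = 1/28 / 5/84 = 3/5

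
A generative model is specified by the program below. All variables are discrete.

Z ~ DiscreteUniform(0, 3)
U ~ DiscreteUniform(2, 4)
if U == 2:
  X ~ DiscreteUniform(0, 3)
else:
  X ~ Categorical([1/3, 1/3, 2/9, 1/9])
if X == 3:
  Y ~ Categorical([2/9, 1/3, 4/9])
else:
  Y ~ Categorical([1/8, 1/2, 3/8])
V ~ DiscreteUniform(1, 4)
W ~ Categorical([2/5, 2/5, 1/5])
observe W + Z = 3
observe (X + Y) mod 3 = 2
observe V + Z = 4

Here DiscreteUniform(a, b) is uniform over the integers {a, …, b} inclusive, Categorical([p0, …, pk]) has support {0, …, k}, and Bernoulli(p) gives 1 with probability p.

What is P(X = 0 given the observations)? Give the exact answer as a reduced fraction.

Enumerate traces; 36 have nonzero weight after conditioning:
  (Z=1, U=2, X=0, Y=2, V=3, W=2) weight 1/2560
  (Z=1, U=2, X=1, Y=1, V=3, W=2) weight 1/1920
  (Z=1, U=2, X=2, Y=0, V=3, W=2) weight 1/7680
  (Z=1, U=2, X=3, Y=2, V=3, W=2) weight 1/2160
  (Z=1, U=3, X=0, Y=2, V=3, W=2) weight 1/1920
  (Z=1, U=3, X=1, Y=1, V=3, W=2) weight 1/1440
  (Z=1, U=3, X=2, Y=0, V=3, W=2) weight 1/8640
  (Z=1, U=3, X=3, Y=2, V=3, W=2) weight 1/4860
  … 28 more
Group by X:
  weight(X=0) = 11/1536
  weight(X=1) = 11/1152
  weight(X=2) = 25/13824
  weight(X=3) = 17/3888
Total weight = 11/1536 + 11/1152 + 25/13824 + 17/3888 = 89/3888
P(X=0 | obs) = 11/1536 / 89/3888 = 891/2848
P(X=1 | obs) = 11/1152 / 89/3888 = 297/712
P(X=2 | obs) = 25/13824 / 89/3888 = 225/2848
P(X=3 | obs) = 17/3888 / 89/3888 = 17/89

P(X = 0 | obs) = 891/2848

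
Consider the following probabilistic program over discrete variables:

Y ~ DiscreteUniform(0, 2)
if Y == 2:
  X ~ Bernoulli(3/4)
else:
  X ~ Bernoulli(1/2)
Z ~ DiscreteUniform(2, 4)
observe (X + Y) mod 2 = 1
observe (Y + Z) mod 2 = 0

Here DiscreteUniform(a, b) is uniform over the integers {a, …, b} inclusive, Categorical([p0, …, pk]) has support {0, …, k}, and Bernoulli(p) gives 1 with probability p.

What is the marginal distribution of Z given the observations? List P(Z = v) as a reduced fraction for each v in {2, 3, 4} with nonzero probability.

P(Z=2) = 5/12, P(Z=3) = 1/6, P(Z=4) = 5/12

Enumerate traces; 5 have nonzero weight after conditioning:
  (Y=0, X=1, Z=2) weight 1/18
  (Y=0, X=1, Z=4) weight 1/18
  (Y=1, X=0, Z=3) weight 1/18
  (Y=2, X=1, Z=2) weight 1/12
  (Y=2, X=1, Z=4) weight 1/12
Group by Z:
  weight(Z=2) = 5/36
  weight(Z=3) = 1/18
  weight(Z=4) = 5/36
Total weight = 5/36 + 1/18 + 5/36 = 1/3
P(Z=2 | obs) = 5/36 / 1/3 = 5/12
P(Z=3 | obs) = 1/18 / 1/3 = 1/6
P(Z=4 | obs) = 5/36 / 1/3 = 5/12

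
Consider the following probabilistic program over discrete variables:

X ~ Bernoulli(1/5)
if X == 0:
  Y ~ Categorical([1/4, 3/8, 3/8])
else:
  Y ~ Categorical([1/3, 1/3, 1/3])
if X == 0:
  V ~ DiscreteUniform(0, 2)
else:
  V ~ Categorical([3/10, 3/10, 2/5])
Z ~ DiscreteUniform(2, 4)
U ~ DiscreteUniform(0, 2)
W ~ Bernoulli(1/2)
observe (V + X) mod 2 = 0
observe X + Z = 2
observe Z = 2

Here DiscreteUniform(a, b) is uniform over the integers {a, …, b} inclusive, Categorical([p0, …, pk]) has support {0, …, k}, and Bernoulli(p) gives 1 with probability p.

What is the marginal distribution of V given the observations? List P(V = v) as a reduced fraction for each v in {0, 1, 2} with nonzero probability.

P(V=0) = 1/2, P(V=2) = 1/2

Enumerate traces; 36 have nonzero weight after conditioning:
  (X=0, Y=0, V=0, Z=2, U=0, W=0) weight 1/270
  (X=0, Y=0, V=0, Z=2, U=0, W=1) weight 1/270
  (X=0, Y=0, V=0, Z=2, U=1, W=0) weight 1/270
  (X=0, Y=0, V=0, Z=2, U=1, W=1) weight 1/270
  (X=0, Y=0, V=0, Z=2, U=2, W=0) weight 1/270
  (X=0, Y=0, V=0, Z=2, U=2, W=1) weight 1/270
  (X=0, Y=0, V=2, Z=2, U=0, W=0) weight 1/270
  (X=0, Y=0, V=2, Z=2, U=0, W=1) weight 1/270
  … 28 more
Group by V:
  weight(V=0) = 4/45
  weight(V=2) = 4/45
Total weight = 4/45 + 4/45 = 8/45
P(V=0 | obs) = 4/45 / 8/45 = 1/2
P(V=2 | obs) = 4/45 / 8/45 = 1/2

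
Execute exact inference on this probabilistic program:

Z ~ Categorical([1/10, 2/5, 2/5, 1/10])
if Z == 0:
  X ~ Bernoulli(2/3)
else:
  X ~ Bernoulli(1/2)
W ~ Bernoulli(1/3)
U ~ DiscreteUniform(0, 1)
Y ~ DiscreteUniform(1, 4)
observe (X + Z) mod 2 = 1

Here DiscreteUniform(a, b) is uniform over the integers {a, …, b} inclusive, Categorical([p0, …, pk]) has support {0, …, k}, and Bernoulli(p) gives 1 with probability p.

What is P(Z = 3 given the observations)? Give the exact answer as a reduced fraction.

P(Z = 3 | obs) = 3/31

Enumerate traces; 64 have nonzero weight after conditioning:
  (Z=0, X=1, W=0, U=0, Y=1) weight 1/180
  (Z=0, X=1, W=0, U=0, Y=2) weight 1/180
  (Z=0, X=1, W=0, U=0, Y=3) weight 1/180
  (Z=0, X=1, W=0, U=0, Y=4) weight 1/180
  (Z=0, X=1, W=0, U=1, Y=1) weight 1/180
  (Z=0, X=1, W=0, U=1, Y=2) weight 1/180
  (Z=0, X=1, W=0, U=1, Y=3) weight 1/180
  (Z=0, X=1, W=0, U=1, Y=4) weight 1/180
  (Z=1, X=0, W=0, U=0, Y=1) weight 1/60
  (Z=2, X=1, W=0, U=0, Y=1) weight 1/60
  … 54 more
Group by Z:
  weight(Z=0) = 1/15
  weight(Z=1) = 1/5
  weight(Z=2) = 1/5
  weight(Z=3) = 1/20
Total weight = 1/15 + 1/5 + 1/5 + 1/20 = 31/60
P(Z=0 | obs) = 1/15 / 31/60 = 4/31
P(Z=1 | obs) = 1/5 / 31/60 = 12/31
P(Z=2 | obs) = 1/5 / 31/60 = 12/31
P(Z=3 | obs) = 1/20 / 31/60 = 3/31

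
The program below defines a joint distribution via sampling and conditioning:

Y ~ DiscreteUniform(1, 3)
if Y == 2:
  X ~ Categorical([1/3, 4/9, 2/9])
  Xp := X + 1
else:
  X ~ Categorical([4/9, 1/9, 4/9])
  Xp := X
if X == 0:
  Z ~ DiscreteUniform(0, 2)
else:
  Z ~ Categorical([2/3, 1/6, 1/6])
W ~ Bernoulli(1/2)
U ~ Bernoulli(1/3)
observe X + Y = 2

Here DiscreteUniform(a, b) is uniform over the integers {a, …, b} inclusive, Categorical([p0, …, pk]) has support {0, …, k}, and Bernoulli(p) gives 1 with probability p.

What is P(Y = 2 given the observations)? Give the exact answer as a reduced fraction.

P(Y = 2 | obs) = 3/4

Enumerate traces; 24 have nonzero weight after conditioning:
  (Y=1, X=1, Z=0, W=0, U=0) weight 2/243
  (Y=1, X=1, Z=0, W=0, U=1) weight 1/243
  (Y=1, X=1, Z=0, W=1, U=0) weight 2/243
  (Y=1, X=1, Z=0, W=1, U=1) weight 1/243
  (Y=1, X=1, Z=1, W=0, U=0) weight 1/486
  (Y=1, X=1, Z=1, W=0, U=1) weight 1/972
  (Y=1, X=1, Z=1, W=1, U=0) weight 1/486
  (Y=1, X=1, Z=1, W=1, U=1) weight 1/972
  (Y=2, X=0, Z=0, W=0, U=0) weight 1/81
  … 15 more
Group by Y:
  weight(Y=1) = 1/27
  weight(Y=2) = 1/9
Total weight = 1/27 + 1/9 = 4/27
P(Y=1 | obs) = 1/27 / 4/27 = 1/4
P(Y=2 | obs) = 1/9 / 4/27 = 3/4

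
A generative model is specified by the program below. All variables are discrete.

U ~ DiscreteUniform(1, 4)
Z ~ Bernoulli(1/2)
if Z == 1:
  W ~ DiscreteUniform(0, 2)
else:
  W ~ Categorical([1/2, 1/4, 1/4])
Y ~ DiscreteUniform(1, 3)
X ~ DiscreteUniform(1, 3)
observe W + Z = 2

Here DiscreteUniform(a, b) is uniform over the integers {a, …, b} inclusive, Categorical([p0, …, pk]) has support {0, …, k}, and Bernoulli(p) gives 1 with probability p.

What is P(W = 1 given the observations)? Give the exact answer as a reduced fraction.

Enumerate traces; 72 have nonzero weight after conditioning:
  (U=1, Z=0, W=2, Y=1, X=1) weight 1/288
  (U=1, Z=0, W=2, Y=1, X=2) weight 1/288
  (U=1, Z=0, W=2, Y=1, X=3) weight 1/288
  (U=1, Z=0, W=2, Y=2, X=1) weight 1/288
  (U=1, Z=0, W=2, Y=2, X=2) weight 1/288
  (U=1, Z=0, W=2, Y=2, X=3) weight 1/288
  (U=1, Z=0, W=2, Y=3, X=1) weight 1/288
  (U=1, Z=0, W=2, Y=3, X=2) weight 1/288
  (U=1, Z=1, W=1, Y=1, X=1) weight 1/216
  … 63 more
Group by W:
  weight(W=1) = 1/6
  weight(W=2) = 1/8
Total weight = 1/6 + 1/8 = 7/24
P(W=1 | obs) = 1/6 / 7/24 = 4/7
P(W=2 | obs) = 1/8 / 7/24 = 3/7

P(W = 1 | obs) = 4/7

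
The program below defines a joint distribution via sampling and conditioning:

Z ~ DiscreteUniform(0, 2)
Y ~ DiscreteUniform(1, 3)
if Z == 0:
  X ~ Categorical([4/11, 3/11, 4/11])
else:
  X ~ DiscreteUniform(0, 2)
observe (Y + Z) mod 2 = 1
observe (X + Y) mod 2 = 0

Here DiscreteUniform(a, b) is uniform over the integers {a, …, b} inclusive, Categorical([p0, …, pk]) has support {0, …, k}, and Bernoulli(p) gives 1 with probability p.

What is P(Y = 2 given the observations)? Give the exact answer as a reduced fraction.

P(Y = 2 | obs) = 11/31

Enumerate traces; 6 have nonzero weight after conditioning:
  (Z=0, Y=1, X=1) weight 1/33
  (Z=0, Y=3, X=1) weight 1/33
  (Z=1, Y=2, X=0) weight 1/27
  (Z=1, Y=2, X=2) weight 1/27
  (Z=2, Y=1, X=1) weight 1/27
  (Z=2, Y=3, X=1) weight 1/27
Group by Y:
  weight(Y=1) = 20/297
  weight(Y=2) = 2/27
  weight(Y=3) = 20/297
Total weight = 20/297 + 2/27 + 20/297 = 62/297
P(Y=1 | obs) = 20/297 / 62/297 = 10/31
P(Y=2 | obs) = 2/27 / 62/297 = 11/31
P(Y=3 | obs) = 20/297 / 62/297 = 10/31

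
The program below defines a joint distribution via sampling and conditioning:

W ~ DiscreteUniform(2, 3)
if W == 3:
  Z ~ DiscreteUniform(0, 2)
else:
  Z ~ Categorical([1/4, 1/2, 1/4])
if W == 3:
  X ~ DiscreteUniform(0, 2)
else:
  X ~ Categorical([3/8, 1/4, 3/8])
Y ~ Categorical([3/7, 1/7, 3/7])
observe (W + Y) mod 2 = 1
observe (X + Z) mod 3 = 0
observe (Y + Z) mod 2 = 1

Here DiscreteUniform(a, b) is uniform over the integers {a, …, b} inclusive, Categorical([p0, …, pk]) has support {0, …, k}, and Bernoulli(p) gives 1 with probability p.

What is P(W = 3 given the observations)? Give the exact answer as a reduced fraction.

P(W = 3 | obs) = 64/79

Enumerate traces; 4 have nonzero weight after conditioning:
  (W=2, Z=0, X=0, Y=1) weight 3/448
  (W=2, Z=2, X=1, Y=1) weight 1/224
  (W=3, Z=1, X=2, Y=0) weight 1/42
  (W=3, Z=1, X=2, Y=2) weight 1/42
Group by W:
  weight(W=2) = 5/448
  weight(W=3) = 1/21
Total weight = 5/448 + 1/21 = 79/1344
P(W=2 | obs) = 5/448 / 79/1344 = 15/79
P(W=3 | obs) = 1/21 / 79/1344 = 64/79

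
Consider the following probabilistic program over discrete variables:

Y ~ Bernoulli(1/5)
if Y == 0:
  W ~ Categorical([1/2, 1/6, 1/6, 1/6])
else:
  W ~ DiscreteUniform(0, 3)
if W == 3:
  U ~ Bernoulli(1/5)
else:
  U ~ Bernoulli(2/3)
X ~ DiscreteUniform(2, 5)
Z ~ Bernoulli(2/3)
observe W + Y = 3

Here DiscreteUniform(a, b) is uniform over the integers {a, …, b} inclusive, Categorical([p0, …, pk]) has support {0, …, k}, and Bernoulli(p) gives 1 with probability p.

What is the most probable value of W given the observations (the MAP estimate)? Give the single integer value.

Enumerate traces; 32 have nonzero weight after conditioning:
  (Y=0, W=3, U=0, X=2, Z=0) weight 2/225
  (Y=0, W=3, U=0, X=2, Z=1) weight 4/225
  (Y=0, W=3, U=0, X=3, Z=0) weight 2/225
  (Y=0, W=3, U=0, X=3, Z=1) weight 4/225
  (Y=0, W=3, U=0, X=4, Z=0) weight 2/225
  (Y=0, W=3, U=0, X=4, Z=1) weight 4/225
  (Y=0, W=3, U=0, X=5, Z=0) weight 2/225
  (Y=0, W=3, U=0, X=5, Z=1) weight 4/225
  (Y=1, W=2, U=0, X=2, Z=0) weight 1/720
  … 23 more
Group by W:
  weight(W=2) = 1/20
  weight(W=3) = 2/15
Total weight = 1/20 + 2/15 = 11/60
P(W=2 | obs) = 1/20 / 11/60 = 3/11
P(W=3 | obs) = 2/15 / 11/60 = 8/11
argmax = 3

argmax_v P(W = v | obs) = 3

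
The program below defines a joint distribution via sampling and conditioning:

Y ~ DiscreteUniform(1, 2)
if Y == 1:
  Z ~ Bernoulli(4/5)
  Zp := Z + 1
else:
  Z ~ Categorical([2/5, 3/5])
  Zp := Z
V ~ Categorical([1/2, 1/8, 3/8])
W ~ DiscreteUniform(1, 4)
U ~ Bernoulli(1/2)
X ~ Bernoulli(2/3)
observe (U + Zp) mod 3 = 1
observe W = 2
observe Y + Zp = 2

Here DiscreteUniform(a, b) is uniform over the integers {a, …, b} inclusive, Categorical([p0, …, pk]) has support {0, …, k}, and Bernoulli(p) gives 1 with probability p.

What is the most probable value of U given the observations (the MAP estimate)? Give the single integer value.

Enumerate traces; 12 have nonzero weight after conditioning:
  (Y=1, Z=0, V=0, W=2, U=0, X=0) weight 1/480
  (Y=1, Z=0, V=0, W=2, U=0, X=1) weight 1/240
  (Y=1, Z=0, V=1, W=2, U=0, X=0) weight 1/1920
  (Y=1, Z=0, V=1, W=2, U=0, X=1) weight 1/960
  (Y=1, Z=0, V=2, W=2, U=0, X=0) weight 1/640
  (Y=1, Z=0, V=2, W=2, U=0, X=1) weight 1/320
  (Y=2, Z=0, V=0, W=2, U=1, X=0) weight 1/240
  (Y=2, Z=0, V=0, W=2, U=1, X=1) weight 1/120
  … 4 more
Group by U:
  weight(U=0) = 1/80
  weight(U=1) = 1/40
Total weight = 1/80 + 1/40 = 3/80
P(U=0 | obs) = 1/80 / 3/80 = 1/3
P(U=1 | obs) = 1/40 / 3/80 = 2/3
argmax = 1

argmax_v P(U = v | obs) = 1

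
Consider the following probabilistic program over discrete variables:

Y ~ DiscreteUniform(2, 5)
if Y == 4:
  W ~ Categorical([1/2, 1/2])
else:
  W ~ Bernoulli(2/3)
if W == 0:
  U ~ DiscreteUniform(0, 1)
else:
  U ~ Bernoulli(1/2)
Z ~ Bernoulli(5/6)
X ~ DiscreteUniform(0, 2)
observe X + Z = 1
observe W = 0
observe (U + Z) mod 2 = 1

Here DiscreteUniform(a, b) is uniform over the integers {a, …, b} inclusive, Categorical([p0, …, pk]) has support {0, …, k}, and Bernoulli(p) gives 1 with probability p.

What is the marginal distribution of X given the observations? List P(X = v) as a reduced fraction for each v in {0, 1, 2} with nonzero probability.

P(X=0) = 5/6, P(X=1) = 1/6

Enumerate traces; 8 have nonzero weight after conditioning:
  (Y=2, W=0, U=0, Z=1, X=0) weight 5/432
  (Y=2, W=0, U=1, Z=0, X=1) weight 1/432
  (Y=3, W=0, U=0, Z=1, X=0) weight 5/432
  (Y=3, W=0, U=1, Z=0, X=1) weight 1/432
  (Y=4, W=0, U=0, Z=1, X=0) weight 5/288
  (Y=4, W=0, U=1, Z=0, X=1) weight 1/288
  (Y=5, W=0, U=0, Z=1, X=0) weight 5/432
  (Y=5, W=0, U=1, Z=0, X=1) weight 1/432
Group by X:
  weight(X=0) = 5/96
  weight(X=1) = 1/96
Total weight = 5/96 + 1/96 = 1/16
P(X=0 | obs) = 5/96 / 1/16 = 5/6
P(X=1 | obs) = 1/96 / 1/16 = 1/6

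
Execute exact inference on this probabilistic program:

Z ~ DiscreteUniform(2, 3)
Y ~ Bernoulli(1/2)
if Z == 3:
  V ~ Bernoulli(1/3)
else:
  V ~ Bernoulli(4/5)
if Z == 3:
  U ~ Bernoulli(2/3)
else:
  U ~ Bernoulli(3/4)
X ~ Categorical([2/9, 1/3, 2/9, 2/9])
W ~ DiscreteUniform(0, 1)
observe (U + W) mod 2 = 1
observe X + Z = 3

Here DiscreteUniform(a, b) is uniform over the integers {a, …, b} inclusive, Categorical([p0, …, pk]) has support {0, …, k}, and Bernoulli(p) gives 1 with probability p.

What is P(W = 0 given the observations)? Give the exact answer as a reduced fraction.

P(W = 0 | obs) = 43/60

Enumerate traces; 16 have nonzero weight after conditioning:
  (Z=2, Y=0, V=0, U=0, X=1, W=1) weight 1/480
  (Z=2, Y=0, V=0, U=1, X=1, W=0) weight 1/160
  (Z=2, Y=0, V=1, U=0, X=1, W=1) weight 1/120
  (Z=2, Y=0, V=1, U=1, X=1, W=0) weight 1/40
  (Z=2, Y=1, V=0, U=0, X=1, W=1) weight 1/480
  (Z=2, Y=1, V=0, U=1, X=1, W=0) weight 1/160
  (Z=2, Y=1, V=1, U=0, X=1, W=1) weight 1/120
  (Z=2, Y=1, V=1, U=1, X=1, W=0) weight 1/40
  … 8 more
Group by W:
  weight(W=0) = 43/432
  weight(W=1) = 17/432
Total weight = 43/432 + 17/432 = 5/36
P(W=0 | obs) = 43/432 / 5/36 = 43/60
P(W=1 | obs) = 17/432 / 5/36 = 17/60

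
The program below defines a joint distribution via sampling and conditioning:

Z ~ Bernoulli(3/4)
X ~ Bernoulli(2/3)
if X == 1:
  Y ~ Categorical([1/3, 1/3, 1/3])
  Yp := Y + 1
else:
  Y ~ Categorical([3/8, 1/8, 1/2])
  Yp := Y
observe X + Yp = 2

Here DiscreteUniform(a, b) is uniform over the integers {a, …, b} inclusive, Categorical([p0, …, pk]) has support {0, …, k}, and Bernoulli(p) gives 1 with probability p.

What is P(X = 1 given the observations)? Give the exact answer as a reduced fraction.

P(X = 1 | obs) = 4/7

Enumerate traces; 4 have nonzero weight after conditioning:
  (Z=0, X=0, Y=2) weight 1/24
  (Z=0, X=1, Y=0) weight 1/18
  (Z=1, X=0, Y=2) weight 1/8
  (Z=1, X=1, Y=0) weight 1/6
Group by X:
  weight(X=0) = 1/6
  weight(X=1) = 2/9
Total weight = 1/6 + 2/9 = 7/18
P(X=0 | obs) = 1/6 / 7/18 = 3/7
P(X=1 | obs) = 2/9 / 7/18 = 4/7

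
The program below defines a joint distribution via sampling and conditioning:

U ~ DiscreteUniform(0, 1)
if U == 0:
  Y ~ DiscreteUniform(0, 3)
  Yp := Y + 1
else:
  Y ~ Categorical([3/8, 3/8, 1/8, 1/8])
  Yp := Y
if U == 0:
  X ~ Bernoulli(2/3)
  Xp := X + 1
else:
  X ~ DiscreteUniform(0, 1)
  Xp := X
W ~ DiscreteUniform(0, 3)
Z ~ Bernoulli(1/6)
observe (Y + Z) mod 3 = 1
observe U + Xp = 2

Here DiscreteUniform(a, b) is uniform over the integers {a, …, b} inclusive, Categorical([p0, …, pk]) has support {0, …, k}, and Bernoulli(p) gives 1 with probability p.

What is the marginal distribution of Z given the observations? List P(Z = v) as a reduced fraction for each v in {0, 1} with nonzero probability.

Enumerate traces; 24 have nonzero weight after conditioning:
  (U=0, Y=0, X=1, W=0, Z=1) weight 1/288
  (U=0, Y=0, X=1, W=1, Z=1) weight 1/288
  (U=0, Y=0, X=1, W=2, Z=1) weight 1/288
  (U=0, Y=0, X=1, W=3, Z=1) weight 1/288
  (U=0, Y=1, X=1, W=0, Z=0) weight 5/288
  (U=0, Y=1, X=1, W=1, Z=0) weight 5/288
  (U=0, Y=1, X=1, W=2, Z=0) weight 5/288
  (U=0, Y=1, X=1, W=3, Z=0) weight 5/288
  … 16 more
Group by Z:
  weight(Z=0) = 85/576
  weight(Z=1) = 7/144
Total weight = 85/576 + 7/144 = 113/576
P(Z=0 | obs) = 85/576 / 113/576 = 85/113
P(Z=1 | obs) = 7/144 / 113/576 = 28/113

P(Z=0) = 85/113, P(Z=1) = 28/113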